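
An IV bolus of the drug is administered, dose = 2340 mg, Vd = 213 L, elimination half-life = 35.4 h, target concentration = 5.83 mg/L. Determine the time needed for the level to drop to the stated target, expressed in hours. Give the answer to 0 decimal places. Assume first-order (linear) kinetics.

32 h

C₀ = Dose / Vd = 2340 / 213 = 10.99 mg/L
k = ln2 / t½ = 0.693147 / 35.4 = 0.01958 h⁻¹
t = ln(C₀ / C) / k = ln(10.99 / 5.83) / 0.01958
  = ln(1.885) / 0.01958 = 0.6339 / 0.01958 = 32.37 h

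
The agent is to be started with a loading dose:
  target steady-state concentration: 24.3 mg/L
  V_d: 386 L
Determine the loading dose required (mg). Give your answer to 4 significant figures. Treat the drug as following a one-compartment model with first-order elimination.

LD = Css × Vd = 24.3 × 386 = 9380 mg

9380 mg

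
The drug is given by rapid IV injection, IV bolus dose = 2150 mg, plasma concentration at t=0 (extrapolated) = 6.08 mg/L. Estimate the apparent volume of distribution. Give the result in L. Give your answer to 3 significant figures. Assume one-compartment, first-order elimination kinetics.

354 L

Vd = Dose / C₀ = 2150 / 6.08 = 353.6 L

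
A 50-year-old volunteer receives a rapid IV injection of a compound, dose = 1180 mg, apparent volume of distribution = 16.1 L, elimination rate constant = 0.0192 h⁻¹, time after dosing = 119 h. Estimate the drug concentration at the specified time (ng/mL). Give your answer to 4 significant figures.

7461 ng/mL

C₀ = Dose / Vd = 1180 / 16.1 = 73.29 mg/L
C = C₀ · e^(−k·t) = 73.29 × e^(−0.01920 × 119)
  = 73.29 × 0.1018 = 7.461 mg/L
Convert: 7.461 mg/L × 1000 = 7461 ng/mL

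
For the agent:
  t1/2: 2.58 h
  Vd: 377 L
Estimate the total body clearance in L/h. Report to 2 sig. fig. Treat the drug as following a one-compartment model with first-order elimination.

k = ln2 / t½ = 0.693147 / 2.58 = 0.2687 h⁻¹
CL = k × Vd = 0.2687 × 377 = 101.3 L/h

100 L/h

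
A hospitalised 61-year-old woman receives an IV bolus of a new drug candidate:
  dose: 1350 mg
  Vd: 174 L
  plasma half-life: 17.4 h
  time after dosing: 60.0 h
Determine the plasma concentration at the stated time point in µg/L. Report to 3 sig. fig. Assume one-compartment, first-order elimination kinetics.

711 µg/L

C₀ = Dose / Vd = 1350 / 174 = 7.759 mg/L
k = ln2 / t½ = 0.693147 / 17.4 = 0.03984 h⁻¹
C = C₀ · e^(−k·t) = 7.759 × e^(−0.03984 × 60.0)
  = 7.759 × 0.09159 = 0.7106 mg/L
Convert: 0.7106 mg/L × 1000 = 710.6 µg/L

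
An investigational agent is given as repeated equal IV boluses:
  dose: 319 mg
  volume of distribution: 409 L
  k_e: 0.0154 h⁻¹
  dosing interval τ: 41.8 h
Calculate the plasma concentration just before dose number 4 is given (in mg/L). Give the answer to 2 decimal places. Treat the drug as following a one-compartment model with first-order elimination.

C₀ per dose = Dose / Vd = 319 / 409 = 0.7800 mg/L
Fraction remaining after one interval: r = e^(−kτ) = e^(−0.01540 × 41.8) = 0.5253
Before dose 4, 3 doses have been given (aged 1τ, 2τ, 3τ).
C_trough = C₀ × (r + r² + … + r^3) = C₀ × r(1−r^3)/(1−r)
        = 0.7800 × 0.5253 × (1 − 0.1450) / (1 − 0.5253) = 0.7380 mg/L

0.74 mg/L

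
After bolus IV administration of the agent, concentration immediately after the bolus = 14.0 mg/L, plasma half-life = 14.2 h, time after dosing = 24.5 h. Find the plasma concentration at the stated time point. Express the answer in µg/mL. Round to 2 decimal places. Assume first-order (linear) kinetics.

4.23 µg/mL

k = ln2 / t½ = 0.693147 / 14.2 = 0.04881 h⁻¹
C = C₀ · e^(−k·t) = 14.00 × e^(−0.04881 × 24.5)
  = 14.00 × 0.3024 = 4.234 mg/L
(4.234 mg/L = 4.234 µg/mL)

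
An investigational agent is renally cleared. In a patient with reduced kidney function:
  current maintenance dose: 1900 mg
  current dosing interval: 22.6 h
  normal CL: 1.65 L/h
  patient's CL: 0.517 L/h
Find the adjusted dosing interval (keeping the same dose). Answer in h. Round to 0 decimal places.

To keep the same average steady-state level, dosing rate must scale with clearance.
CL ratio = 0.517 / 1.65 = 0.3133
New interval (same dose) = 22.6 / 0.3133 = 72.14 h

72 h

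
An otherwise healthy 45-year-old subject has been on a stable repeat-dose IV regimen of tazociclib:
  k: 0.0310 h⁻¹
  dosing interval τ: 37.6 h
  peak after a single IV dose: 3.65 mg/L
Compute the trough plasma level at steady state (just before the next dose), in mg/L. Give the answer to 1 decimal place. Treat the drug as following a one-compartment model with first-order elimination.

1.7 mg/L

e^(−kτ) = e^(−0.03100 × 37.6) = 0.3117
Accumulation ratio R = 1 / (1 − e^(−kτ)) = 1 / (1 − 0.3117) = 1.453
Steady-state trough = C₀ × R × e^(−kτ) = 3.65 × 1.453 × 0.3117 = 1.653 mg/L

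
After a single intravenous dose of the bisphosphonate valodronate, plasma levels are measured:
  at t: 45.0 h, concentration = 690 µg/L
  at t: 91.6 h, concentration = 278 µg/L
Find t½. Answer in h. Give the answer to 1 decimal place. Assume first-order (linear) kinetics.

k = ln(C₁/C₂) / (t₂ − t₁) = ln(690/278) / (91.6 − 45.0)
  = 0.9091 / 46.60 = 0.01951 h⁻¹
t½ = ln2 / k = 0.693147 / 0.01951 = 35.53 h

35.5 h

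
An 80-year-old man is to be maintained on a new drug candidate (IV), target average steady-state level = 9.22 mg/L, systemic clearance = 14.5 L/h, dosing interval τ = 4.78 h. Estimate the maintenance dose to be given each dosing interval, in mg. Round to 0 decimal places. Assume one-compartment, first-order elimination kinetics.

639 mg

At steady state, Dose/τ = Css × CL.
Dose = Css × CL × τ = 9.22 × 14.50 × 4.78 = 639.0 mg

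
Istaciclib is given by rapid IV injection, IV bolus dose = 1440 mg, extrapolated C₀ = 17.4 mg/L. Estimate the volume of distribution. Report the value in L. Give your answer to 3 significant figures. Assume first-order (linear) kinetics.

82.8 L

Vd = Dose / C₀ = 1440 / 17.4 = 82.76 L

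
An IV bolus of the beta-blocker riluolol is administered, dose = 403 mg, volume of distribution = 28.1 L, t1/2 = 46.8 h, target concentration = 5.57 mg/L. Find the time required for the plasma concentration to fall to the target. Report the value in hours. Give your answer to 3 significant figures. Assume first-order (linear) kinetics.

C₀ = Dose / Vd = 403.0 / 28.1 = 14.34 mg/L
k = ln2 / t½ = 0.693147 / 46.8 = 0.01481 h⁻¹
t = ln(C₀ / C) / k = ln(14.34 / 5.57) / 0.01481
  = ln(2.575) / 0.01481 = 0.9458 / 0.01481 = 63.86 h

63.9 h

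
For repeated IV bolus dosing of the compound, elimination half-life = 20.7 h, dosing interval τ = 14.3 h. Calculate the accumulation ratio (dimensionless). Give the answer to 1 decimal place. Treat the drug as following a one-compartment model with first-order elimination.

2.6

k = ln2 / t½ = 0.693147 / 20.7 = 0.03349 h⁻¹
e^(−kτ) = e^(−0.03349 × 14.3) = 0.6195
Accumulation ratio R = 1 / (1 − e^(−kτ)) = 1 / (1 − 0.6195) = 2.628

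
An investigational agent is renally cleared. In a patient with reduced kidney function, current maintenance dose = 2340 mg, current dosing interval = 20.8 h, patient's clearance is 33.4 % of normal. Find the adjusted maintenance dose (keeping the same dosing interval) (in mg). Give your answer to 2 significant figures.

780 mg

To keep the same average steady-state level, dosing rate must scale with clearance.
CL ratio = 33.4 / 100 = 0.3340
New dose (same interval) = 2340 × 0.3340 = 781.6 mg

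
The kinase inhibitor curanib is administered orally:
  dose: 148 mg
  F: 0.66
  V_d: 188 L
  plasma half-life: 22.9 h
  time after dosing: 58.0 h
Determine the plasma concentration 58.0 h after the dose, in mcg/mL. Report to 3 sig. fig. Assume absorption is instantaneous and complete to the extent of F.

0.0898 mcg/mL

Amount reaching circulation = F × Dose = 0.66 × 148.0 = 97.68 mg
C₀ = F·Dose / Vd = 97.68 / 188 = 0.5196 mg/L
k = ln2 / t½ = 0.693147 / 22.9 = 0.03027 h⁻¹
C = C₀ · e^(−k·t) = 0.5196 × e^(−0.03027 × 58.0)
  = 0.5196 × 0.1728 = 0.08979 mg/L
(0.08979 mg/L = 0.08979 mcg/mL)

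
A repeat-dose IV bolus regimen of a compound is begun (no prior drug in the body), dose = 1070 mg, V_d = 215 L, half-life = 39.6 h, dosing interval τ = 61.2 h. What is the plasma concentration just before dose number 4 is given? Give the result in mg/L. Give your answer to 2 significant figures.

C₀ per dose = Dose / Vd = 1070 / 215 = 4.977 mg/L
k = ln2 / t½ = 0.693147 / 39.6 = 0.01750 h⁻¹
Fraction remaining after one interval: r = e^(−kτ) = e^(−0.01750 × 61.2) = 0.3427
Before dose 4, 3 doses have been given (aged 1τ, 2τ, 3τ).
C_trough = C₀ × (r + r² + … + r^3) = C₀ × r(1−r^3)/(1−r)
        = 4.977 × 0.3427 × (1 − 0.04025) / (1 − 0.3427) = 2.490 mg/L

2.5 mg/L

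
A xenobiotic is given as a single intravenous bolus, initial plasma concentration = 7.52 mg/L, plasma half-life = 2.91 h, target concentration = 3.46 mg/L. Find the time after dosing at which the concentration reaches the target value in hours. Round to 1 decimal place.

k = ln2 / t½ = 0.693147 / 2.91 = 0.2382 h⁻¹
t = ln(C₀ / C) / k = ln(7.520 / 3.46) / 0.2382
  = ln(2.173) / 0.2382 = 0.7761 / 0.2382 = 3.258 h

3.3 h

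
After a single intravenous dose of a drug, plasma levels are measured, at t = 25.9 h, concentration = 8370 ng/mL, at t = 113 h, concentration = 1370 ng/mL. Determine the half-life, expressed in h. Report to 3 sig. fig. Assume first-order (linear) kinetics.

33.4 h

k = ln(C₁/C₂) / (t₂ − t₁) = ln(8370/1370) / (113 − 25.9)
  = 1.810 / 87.10 = 0.02078 h⁻¹
t½ = ln2 / k = 0.693147 / 0.02078 = 33.36 h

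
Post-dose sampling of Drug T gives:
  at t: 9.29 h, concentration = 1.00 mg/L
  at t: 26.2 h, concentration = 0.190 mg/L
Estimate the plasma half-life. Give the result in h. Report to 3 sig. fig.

k = ln(C₁/C₂) / (t₂ − t₁) = ln(1.00/0.190) / (26.2 − 9.29)
  = 1.661 / 16.91 = 0.09823 h⁻¹
t½ = ln2 / k = 0.693147 / 0.09823 = 7.056 h

7.06 h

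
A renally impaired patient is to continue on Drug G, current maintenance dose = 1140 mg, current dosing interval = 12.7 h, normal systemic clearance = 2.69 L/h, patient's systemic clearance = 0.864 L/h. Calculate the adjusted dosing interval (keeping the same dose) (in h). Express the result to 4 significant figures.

To keep the same average steady-state level, dosing rate must scale with clearance.
CL ratio = 0.864 / 2.69 = 0.3212
New interval (same dose) = 12.7 / 0.3212 = 39.54 h

39.54 h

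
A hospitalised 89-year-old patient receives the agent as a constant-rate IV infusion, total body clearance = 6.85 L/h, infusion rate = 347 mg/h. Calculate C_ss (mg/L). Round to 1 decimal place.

50.7 mg/L

At steady state Css = R₀ / CL = 347 / 6.850 = 50.66 mg/L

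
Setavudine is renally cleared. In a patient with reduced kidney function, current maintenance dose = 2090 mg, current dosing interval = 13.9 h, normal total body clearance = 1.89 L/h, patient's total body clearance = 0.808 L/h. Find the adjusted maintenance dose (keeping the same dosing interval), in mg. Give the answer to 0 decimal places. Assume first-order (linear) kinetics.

To keep the same average steady-state level, dosing rate must scale with clearance.
CL ratio = 0.808 / 1.89 = 0.4275
New dose (same interval) = 2090 × 0.4275 = 893.5 mg

894 mg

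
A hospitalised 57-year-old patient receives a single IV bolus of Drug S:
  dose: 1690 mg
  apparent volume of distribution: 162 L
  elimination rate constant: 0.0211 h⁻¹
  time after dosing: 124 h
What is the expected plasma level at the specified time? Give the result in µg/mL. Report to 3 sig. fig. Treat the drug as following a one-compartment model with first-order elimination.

0.762 µg/mL

C₀ = Dose / Vd = 1690 / 162 = 10.43 mg/L
C = C₀ · e^(−k·t) = 10.43 × e^(−0.02110 × 124)
  = 10.43 × 0.07307 = 0.7621 mg/L
(0.7621 mg/L = 0.7621 µg/mL)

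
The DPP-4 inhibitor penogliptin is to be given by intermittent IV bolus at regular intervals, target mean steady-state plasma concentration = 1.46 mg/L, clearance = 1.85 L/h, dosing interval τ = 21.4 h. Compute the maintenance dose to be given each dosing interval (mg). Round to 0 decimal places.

At steady state, Dose/τ = Css × CL.
Dose = Css × CL × τ = 1.46 × 1.850 × 21.4 = 57.80 mg

58 mg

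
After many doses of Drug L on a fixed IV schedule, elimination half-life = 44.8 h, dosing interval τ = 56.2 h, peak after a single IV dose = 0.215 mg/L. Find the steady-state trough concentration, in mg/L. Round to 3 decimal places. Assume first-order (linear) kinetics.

0.155 mg/L

k = ln2 / t½ = 0.693147 / 44.8 = 0.01547 h⁻¹
e^(−kτ) = e^(−0.01547 × 56.2) = 0.4192
Accumulation ratio R = 1 / (1 − e^(−kτ)) = 1 / (1 − 0.4192) = 1.722
Steady-state trough = C₀ × R × e^(−kτ) = 0.215 × 1.722 × 0.4192 = 0.1552 mg/L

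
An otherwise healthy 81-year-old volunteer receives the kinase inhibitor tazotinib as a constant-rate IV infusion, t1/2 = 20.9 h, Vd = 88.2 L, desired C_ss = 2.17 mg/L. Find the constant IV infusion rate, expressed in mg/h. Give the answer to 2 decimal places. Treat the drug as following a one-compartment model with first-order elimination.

6.35 mg/h

k = ln2 / t½ = 0.693147 / 20.9 = 0.03316 h⁻¹
CL = k × Vd = 0.03316 × 88.2 = 2.925 L/h
At steady state, infusion rate R₀ = Css × CL = 2.17 × 2.925 = 6.347 mg/h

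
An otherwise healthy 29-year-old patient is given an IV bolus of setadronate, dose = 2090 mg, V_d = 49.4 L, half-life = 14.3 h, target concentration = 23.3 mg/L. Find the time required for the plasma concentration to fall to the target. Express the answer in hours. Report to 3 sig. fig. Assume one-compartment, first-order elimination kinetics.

12.3 h

C₀ = Dose / Vd = 2090 / 49.4 = 42.31 mg/L
k = ln2 / t½ = 0.693147 / 14.3 = 0.04847 h⁻¹
t = ln(C₀ / C) / k = ln(42.31 / 23.3) / 0.04847
  = ln(1.816) / 0.04847 = 0.5966 / 0.04847 = 12.31 h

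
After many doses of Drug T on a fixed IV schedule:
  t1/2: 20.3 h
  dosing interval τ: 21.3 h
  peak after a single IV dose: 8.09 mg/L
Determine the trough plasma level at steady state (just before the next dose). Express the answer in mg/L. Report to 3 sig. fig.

k = ln2 / t½ = 0.693147 / 20.3 = 0.03415 h⁻¹
e^(−kτ) = e^(−0.03415 × 21.3) = 0.4832
Accumulation ratio R = 1 / (1 − e^(−kτ)) = 1 / (1 − 0.4832) = 1.935
Steady-state trough = C₀ × R × e^(−kτ) = 8.09 × 1.935 × 0.4832 = 7.564 mg/L

7.56 mg/L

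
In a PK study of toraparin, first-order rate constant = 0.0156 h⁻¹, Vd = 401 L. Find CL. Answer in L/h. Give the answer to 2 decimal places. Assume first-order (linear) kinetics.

6.26 L/h

CL = k × Vd = 0.0156 × 401 = 6.256 L/h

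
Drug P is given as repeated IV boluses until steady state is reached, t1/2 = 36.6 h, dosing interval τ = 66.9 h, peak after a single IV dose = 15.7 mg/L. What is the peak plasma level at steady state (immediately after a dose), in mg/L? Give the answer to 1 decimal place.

21.9 mg/L

k = ln2 / t½ = 0.693147 / 36.6 = 0.01894 h⁻¹
e^(−kτ) = e^(−0.01894 × 66.9) = 0.2817
Accumulation ratio R = 1 / (1 − e^(−kτ)) = 1 / (1 − 0.2817) = 1.392
Steady-state peak = C₀ × R = 15.7 × 1.392 = 21.85 mg/L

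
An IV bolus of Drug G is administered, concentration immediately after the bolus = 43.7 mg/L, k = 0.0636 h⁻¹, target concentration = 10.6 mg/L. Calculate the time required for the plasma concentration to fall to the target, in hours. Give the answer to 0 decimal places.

22 h

t = ln(C₀ / C) / k = ln(43.70 / 10.6) / 0.06360
  = ln(4.123) / 0.06360 = 1.417 / 0.06360 = 22.28 h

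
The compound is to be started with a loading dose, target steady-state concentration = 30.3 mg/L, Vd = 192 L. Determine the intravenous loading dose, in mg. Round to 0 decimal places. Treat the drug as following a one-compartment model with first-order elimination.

LD = Css × Vd = 30.3 × 192 = 5818 mg

5818 mg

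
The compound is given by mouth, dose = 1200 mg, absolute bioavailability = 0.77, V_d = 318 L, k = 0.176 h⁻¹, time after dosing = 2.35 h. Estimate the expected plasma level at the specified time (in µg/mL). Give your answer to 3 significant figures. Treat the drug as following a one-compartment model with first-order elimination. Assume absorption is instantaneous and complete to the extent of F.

Amount reaching circulation = F × Dose = 0.77 × 1200 = 924.0 mg
C₀ = F·Dose / Vd = 924.0 / 318 = 2.906 mg/L
C = C₀ · e^(−k·t) = 2.906 × e^(−0.1760 × 2.35)
  = 2.906 × 0.6613 = 1.922 mg/L
(1.922 mg/L = 1.922 µg/mL)

1.92 µg/mL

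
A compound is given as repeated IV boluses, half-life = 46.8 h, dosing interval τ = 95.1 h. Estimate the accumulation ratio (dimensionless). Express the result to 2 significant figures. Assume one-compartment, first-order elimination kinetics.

1.3

k = ln2 / t½ = 0.693147 / 46.8 = 0.01481 h⁻¹
e^(−kτ) = e^(−0.01481 × 95.1) = 0.2445
Accumulation ratio R = 1 / (1 − e^(−kτ)) = 1 / (1 − 0.2445) = 1.324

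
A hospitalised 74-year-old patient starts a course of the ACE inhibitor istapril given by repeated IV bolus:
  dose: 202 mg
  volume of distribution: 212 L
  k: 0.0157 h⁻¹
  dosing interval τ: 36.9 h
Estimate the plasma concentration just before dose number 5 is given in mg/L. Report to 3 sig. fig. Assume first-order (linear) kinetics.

1.09 mg/L

C₀ per dose = Dose / Vd = 202 / 212 = 0.9528 mg/L
Fraction remaining after one interval: r = e^(−kτ) = e^(−0.01570 × 36.9) = 0.5603
Before dose 5, 4 doses have been given (aged 1τ, 2τ, 3τ, 4τ).
C_trough = C₀ × (r + r² + … + r^4) = C₀ × r(1−r^4)/(1−r)
        = 0.9528 × 0.5603 × (1 − 0.09856) / (1 − 0.5603) = 1.094 mg/L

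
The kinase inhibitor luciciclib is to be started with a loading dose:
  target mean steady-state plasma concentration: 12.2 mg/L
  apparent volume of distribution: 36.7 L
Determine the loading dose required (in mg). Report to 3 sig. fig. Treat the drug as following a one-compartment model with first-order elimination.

LD = Css × Vd = 12.2 × 36.7 = 447.7 mg

448 mg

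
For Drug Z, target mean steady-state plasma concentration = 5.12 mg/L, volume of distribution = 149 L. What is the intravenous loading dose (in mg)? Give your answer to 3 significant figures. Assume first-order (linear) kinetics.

LD = Css × Vd = 5.12 × 149 = 762.9 mg

763 mg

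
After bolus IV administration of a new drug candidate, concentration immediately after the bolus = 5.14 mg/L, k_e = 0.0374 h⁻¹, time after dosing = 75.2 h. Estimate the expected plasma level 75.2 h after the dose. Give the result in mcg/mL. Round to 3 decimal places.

C = C₀ · e^(−k·t) = 5.140 × e^(−0.03740 × 75.2)
  = 5.140 × 0.06006 = 0.3087 mg/L
(0.3087 mg/L = 0.3087 mcg/mL)

0.309 mcg/mL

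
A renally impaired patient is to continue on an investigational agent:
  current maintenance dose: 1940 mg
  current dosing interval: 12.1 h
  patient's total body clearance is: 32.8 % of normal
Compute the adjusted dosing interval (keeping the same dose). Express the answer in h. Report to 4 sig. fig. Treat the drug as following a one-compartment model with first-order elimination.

To keep the same average steady-state level, dosing rate must scale with clearance.
CL ratio = 32.8 / 100 = 0.3280
New interval (same dose) = 12.1 / 0.3280 = 36.89 h

36.89 h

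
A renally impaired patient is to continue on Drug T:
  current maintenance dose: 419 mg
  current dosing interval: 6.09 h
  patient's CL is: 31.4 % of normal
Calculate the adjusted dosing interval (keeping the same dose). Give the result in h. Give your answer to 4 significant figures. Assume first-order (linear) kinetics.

19.39 h

To keep the same average steady-state level, dosing rate must scale with clearance.
CL ratio = 31.4 / 100 = 0.3140
New interval (same dose) = 6.09 / 0.3140 = 19.39 h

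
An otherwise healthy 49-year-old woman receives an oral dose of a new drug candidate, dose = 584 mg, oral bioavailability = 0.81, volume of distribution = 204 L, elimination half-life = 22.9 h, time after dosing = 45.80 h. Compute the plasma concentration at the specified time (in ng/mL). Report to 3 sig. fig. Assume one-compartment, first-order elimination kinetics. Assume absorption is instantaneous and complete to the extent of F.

580 ng/mL

Amount reaching circulation = F × Dose = 0.81 × 584.0 = 473.0 mg
C₀ = F·Dose / Vd = 473.0 / 204 = 2.319 mg/L
k = ln2 / t½ = 0.693147 / 22.9 = 0.03027 h⁻¹
t / t½ = 45.80 / 22.9 = 2 half-lives
C = C₀ × (1/2)^2 = 2.319 × 0.2500 = 0.5798 mg/L
Convert: 0.5798 mg/L × 1000 = 579.8 ng/mL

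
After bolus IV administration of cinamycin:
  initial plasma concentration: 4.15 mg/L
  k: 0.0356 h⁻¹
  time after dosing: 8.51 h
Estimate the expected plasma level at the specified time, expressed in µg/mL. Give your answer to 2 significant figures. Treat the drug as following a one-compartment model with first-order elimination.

3.1 µg/mL

C = C₀ · e^(−k·t) = 4.150 × e^(−0.03560 × 8.51)
  = 4.150 × 0.7386 = 3.065 mg/L
(3.065 mg/L = 3.065 µg/mL)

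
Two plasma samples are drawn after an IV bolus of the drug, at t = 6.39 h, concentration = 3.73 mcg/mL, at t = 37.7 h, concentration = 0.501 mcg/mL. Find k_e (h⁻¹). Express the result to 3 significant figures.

k = ln(C₁/C₂) / (t₂ − t₁) = ln(3.73/0.501) / (37.7 − 6.39)
  = 2.008 / 31.31 = 0.06413 h⁻¹

0.0641 h⁻¹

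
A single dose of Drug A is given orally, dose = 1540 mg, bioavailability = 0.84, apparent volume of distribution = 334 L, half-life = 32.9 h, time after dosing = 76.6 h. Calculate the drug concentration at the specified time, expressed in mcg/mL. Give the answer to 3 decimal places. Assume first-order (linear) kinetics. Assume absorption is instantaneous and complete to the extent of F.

Amount reaching circulation = F × Dose = 0.84 × 1540 = 1294 mg
C₀ = F·Dose / Vd = 1294 / 334 = 3.874 mg/L
k = ln2 / t½ = 0.693147 / 32.9 = 0.02107 h⁻¹
C = C₀ · e^(−k·t) = 3.874 × e^(−0.02107 × 76.6)
  = 3.874 × 0.1991 = 0.7713 mg/L
(0.7713 mg/L = 0.7713 mcg/mL)

0.771 mcg/mL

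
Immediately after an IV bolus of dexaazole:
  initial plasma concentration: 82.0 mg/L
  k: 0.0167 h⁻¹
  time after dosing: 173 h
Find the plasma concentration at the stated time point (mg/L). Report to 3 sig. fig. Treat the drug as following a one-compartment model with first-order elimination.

C = C₀ · e^(−k·t) = 82.00 × e^(−0.01670 × 173)
  = 82.00 × 0.05563 = 4.562 mg/L

4.56 mg/L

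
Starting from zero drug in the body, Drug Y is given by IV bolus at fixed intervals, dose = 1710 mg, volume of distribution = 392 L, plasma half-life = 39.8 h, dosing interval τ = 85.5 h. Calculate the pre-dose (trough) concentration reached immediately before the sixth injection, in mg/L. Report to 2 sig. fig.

C₀ per dose = Dose / Vd = 1710 / 392 = 4.362 mg/L
k = ln2 / t½ = 0.693147 / 39.8 = 0.01742 h⁻¹
Fraction remaining after one interval: r = e^(−kτ) = e^(−0.01742 × 85.5) = 0.2255
Before dose 6, 5 doses have been given (aged 1τ, 2τ, 3τ, 4τ, 5τ).
C_trough = C₀ × (r + r² + … + r^5) = C₀ × r(1−r^5)/(1−r)
        = 4.362 × 0.2255 × (1 − 0.0005831) / (1 − 0.2255) = 1.269 mg/L

1.3 mg/L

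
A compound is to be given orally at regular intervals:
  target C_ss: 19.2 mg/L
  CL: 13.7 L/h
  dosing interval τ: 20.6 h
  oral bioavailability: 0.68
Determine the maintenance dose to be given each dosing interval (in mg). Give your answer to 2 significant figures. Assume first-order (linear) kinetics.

8000 mg

At steady state, F × (Dose/τ) = Css × CL.
Dose = Css × CL × τ / F = 19.2 × 13.70 × 20.6 / 0.68 = 7969 mg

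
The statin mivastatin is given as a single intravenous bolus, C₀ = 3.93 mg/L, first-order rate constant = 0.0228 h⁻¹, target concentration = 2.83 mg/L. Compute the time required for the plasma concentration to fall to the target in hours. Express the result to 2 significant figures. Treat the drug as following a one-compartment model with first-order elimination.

t = ln(C₀ / C) / k = ln(3.930 / 2.83) / 0.02280
  = ln(1.389) / 0.02280 = 0.3286 / 0.02280 = 14.41 h

14 h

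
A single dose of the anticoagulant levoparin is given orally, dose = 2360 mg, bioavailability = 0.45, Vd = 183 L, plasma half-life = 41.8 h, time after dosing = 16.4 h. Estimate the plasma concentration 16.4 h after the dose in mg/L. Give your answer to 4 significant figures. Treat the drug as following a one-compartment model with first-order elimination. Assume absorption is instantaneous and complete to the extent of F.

4.421 mg/L

Amount reaching circulation = F × Dose = 0.45 × 2360 = 1062 mg
C₀ = F·Dose / Vd = 1062 / 183 = 5.803 mg/L
k = ln2 / t½ = 0.693147 / 41.8 = 0.01658 h⁻¹
C = C₀ · e^(−k·t) = 5.803 × e^(−0.01658 × 16.4)
  = 5.803 × 0.7619 = 4.421 mg/L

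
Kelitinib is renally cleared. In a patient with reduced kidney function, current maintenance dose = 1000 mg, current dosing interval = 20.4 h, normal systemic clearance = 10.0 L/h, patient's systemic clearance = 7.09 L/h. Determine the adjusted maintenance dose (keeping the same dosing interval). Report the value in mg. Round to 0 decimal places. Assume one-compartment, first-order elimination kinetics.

709 mg

To keep the same average steady-state level, dosing rate must scale with clearance.
CL ratio = 7.09 / 10.0 = 0.7090
New dose (same interval) = 1000 × 0.7090 = 709.0 mg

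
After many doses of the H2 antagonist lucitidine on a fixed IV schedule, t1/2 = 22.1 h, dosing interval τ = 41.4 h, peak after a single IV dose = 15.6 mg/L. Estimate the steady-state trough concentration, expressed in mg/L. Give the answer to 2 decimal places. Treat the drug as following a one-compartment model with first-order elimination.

5.86 mg/L

k = ln2 / t½ = 0.693147 / 22.1 = 0.03136 h⁻¹
e^(−kτ) = e^(−0.03136 × 41.4) = 0.2730
Accumulation ratio R = 1 / (1 − e^(−kτ)) = 1 / (1 − 0.2730) = 1.376
Steady-state trough = C₀ × R × e^(−kτ) = 15.6 × 1.376 × 0.2730 = 5.860 mg/L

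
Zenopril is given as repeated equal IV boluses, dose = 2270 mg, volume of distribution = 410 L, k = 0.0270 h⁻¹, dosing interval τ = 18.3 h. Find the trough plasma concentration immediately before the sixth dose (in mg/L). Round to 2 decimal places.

7.93 mg/L

C₀ per dose = Dose / Vd = 2270 / 410 = 5.537 mg/L
Fraction remaining after one interval: r = e^(−kτ) = e^(−0.02700 × 18.3) = 0.6101
Before dose 6, 5 doses have been given (aged 1τ, 2τ, 3τ, 4τ, 5τ).
C_trough = C₀ × (r + r² + … + r^5) = C₀ × r(1−r^5)/(1−r)
        = 5.537 × 0.6101 × (1 − 0.08453) / (1 − 0.6101) = 7.932 mg/L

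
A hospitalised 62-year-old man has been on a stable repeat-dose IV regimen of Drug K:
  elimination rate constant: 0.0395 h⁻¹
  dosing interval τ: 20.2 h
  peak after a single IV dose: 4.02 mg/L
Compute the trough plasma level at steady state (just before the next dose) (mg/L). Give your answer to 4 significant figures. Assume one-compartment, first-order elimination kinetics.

3.293 mg/L

e^(−kτ) = e^(−0.03950 × 20.2) = 0.4503
Accumulation ratio R = 1 / (1 − e^(−kτ)) = 1 / (1 − 0.4503) = 1.819
Steady-state trough = C₀ × R × e^(−kτ) = 4.02 × 1.819 × 0.4503 = 3.293 mg/L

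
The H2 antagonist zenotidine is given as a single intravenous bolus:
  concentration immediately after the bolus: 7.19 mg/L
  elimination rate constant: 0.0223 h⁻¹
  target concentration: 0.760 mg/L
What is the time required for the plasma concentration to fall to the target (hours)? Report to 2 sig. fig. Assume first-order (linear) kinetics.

t = ln(C₀ / C) / k = ln(7.190 / 0.760) / 0.02230
  = ln(9.461) / 0.02230 = 2.247 / 0.02230 = 100.8 h

100 h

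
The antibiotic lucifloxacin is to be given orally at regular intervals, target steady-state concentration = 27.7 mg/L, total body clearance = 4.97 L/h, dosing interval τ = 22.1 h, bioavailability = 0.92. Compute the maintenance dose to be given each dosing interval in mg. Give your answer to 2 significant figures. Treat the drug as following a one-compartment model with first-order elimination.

3300 mg

At steady state, F × (Dose/τ) = Css × CL.
Dose = Css × CL × τ / F = 27.7 × 4.970 × 22.1 / 0.92 = 3307 mg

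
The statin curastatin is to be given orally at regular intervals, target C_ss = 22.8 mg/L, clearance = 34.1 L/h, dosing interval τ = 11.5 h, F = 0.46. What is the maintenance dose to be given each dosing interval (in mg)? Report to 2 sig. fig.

At steady state, F × (Dose/τ) = Css × CL.
Dose = Css × CL × τ / F = 22.8 × 34.10 × 11.5 / 0.46 = 19440 mg

19000 mg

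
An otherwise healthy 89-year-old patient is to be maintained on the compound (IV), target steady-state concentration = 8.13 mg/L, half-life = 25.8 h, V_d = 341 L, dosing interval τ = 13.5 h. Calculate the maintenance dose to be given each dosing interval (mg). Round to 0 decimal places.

1006 mg

k = ln2 / t½ = 0.693147 / 25.8 = 0.02687 h⁻¹
CL = k × Vd = 0.02687 × 341 = 9.163 L/h
At steady state, Dose/τ = Css × CL.
Dose = Css × CL × τ = 8.13 × 9.163 × 13.5 = 1006 mg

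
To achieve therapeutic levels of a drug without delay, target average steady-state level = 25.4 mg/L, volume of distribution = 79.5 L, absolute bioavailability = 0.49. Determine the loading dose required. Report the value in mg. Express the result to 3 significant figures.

4120 mg

LD = Css × Vd / F = 25.4 × 79.5 / 0.49 = 4121 mg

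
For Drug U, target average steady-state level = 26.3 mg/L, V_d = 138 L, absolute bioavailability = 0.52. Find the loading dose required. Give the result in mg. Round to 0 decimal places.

LD = Css × Vd / F = 26.3 × 138 / 0.52 = 6980 mg

6980 mg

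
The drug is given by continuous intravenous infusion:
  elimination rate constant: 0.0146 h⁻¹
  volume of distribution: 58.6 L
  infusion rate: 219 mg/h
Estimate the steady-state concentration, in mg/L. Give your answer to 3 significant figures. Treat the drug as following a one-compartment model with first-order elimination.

CL = k × Vd = 0.01460 × 58.6 = 0.8556 L/h
At steady state Css = R₀ / CL = 219 / 0.8556 = 256.0 mg/L

256 mg/L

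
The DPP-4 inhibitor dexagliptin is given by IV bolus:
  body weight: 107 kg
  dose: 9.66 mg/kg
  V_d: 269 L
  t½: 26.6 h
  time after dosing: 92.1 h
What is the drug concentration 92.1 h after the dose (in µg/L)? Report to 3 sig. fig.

349 µg/L

Total dose = 9.66 × 107 = 1034 mg
C₀ = Dose / Vd = 1034 / 269 = 3.844 mg/L
k = ln2 / t½ = 0.693147 / 26.6 = 0.02606 h⁻¹
C = C₀ · e^(−k·t) = 3.844 × e^(−0.02606 × 92.1)
  = 3.844 × 0.09071 = 0.3487 mg/L
Convert: 0.3487 mg/L × 1000 = 348.7 µg/L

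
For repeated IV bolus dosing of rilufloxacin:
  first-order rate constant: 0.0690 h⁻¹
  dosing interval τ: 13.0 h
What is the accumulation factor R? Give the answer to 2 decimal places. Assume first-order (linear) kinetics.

e^(−kτ) = e^(−0.06900 × 13.0) = 0.4078
Accumulation ratio R = 1 / (1 − e^(−kτ)) = 1 / (1 − 0.4078) = 1.689

1.69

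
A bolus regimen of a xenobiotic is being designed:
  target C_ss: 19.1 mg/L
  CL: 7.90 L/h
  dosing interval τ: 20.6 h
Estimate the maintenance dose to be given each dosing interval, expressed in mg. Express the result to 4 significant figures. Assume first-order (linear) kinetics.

3108 mg

At steady state, Dose/τ = Css × CL.
Dose = Css × CL × τ = 19.1 × 7.900 × 20.6 = 3108 mg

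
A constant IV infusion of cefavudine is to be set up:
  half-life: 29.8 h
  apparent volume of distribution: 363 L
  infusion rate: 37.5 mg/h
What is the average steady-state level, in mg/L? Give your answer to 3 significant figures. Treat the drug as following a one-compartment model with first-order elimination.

4.44 mg/L

k = ln2 / t½ = 0.693147 / 29.8 = 0.02326 h⁻¹
CL = k × Vd = 0.02326 × 363 = 8.443 L/h
At steady state Css = R₀ / CL = 37.5 / 8.443 = 4.442 mg/L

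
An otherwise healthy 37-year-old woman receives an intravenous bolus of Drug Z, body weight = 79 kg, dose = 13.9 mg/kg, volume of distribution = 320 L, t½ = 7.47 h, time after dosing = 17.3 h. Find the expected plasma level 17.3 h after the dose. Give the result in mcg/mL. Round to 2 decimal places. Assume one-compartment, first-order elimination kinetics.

Total dose = 13.9 × 79 = 1098 mg
C₀ = Dose / Vd = 1098 / 320 = 3.431 mg/L
k = ln2 / t½ = 0.693147 / 7.47 = 0.09279 h⁻¹
C = C₀ · e^(−k·t) = 3.431 × e^(−0.09279 × 17.3)
  = 3.431 × 0.2008 = 0.6889 mg/L
(0.6889 mg/L = 0.6889 mcg/mL)

0.69 mcg/mL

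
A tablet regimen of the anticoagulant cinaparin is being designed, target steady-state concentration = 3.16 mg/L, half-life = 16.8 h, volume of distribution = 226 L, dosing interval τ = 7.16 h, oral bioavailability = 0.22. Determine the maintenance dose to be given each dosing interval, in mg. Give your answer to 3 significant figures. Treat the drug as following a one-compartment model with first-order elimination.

k = ln2 / t½ = 0.693147 / 16.8 = 0.04126 h⁻¹
CL = k × Vd = 0.04126 × 226 = 9.325 L/h
At steady state, F × (Dose/τ) = Css × CL.
Dose = Css × CL × τ / F = 3.16 × 9.325 × 7.16 / 0.22 = 959.0 mg

959 mg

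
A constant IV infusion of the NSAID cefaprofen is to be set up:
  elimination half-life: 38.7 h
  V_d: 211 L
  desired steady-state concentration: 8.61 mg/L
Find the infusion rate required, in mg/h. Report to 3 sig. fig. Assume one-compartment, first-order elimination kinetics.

k = ln2 / t½ = 0.693147 / 38.7 = 0.01791 h⁻¹
CL = k × Vd = 0.01791 × 211 = 3.779 L/h
At steady state, infusion rate R₀ = Css × CL = 8.61 × 3.779 = 32.54 mg/h

32.5 mg/h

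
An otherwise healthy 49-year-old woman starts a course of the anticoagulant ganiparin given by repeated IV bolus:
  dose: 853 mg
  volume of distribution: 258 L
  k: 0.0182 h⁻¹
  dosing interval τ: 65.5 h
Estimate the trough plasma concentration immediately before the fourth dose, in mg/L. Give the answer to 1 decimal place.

1.4 mg/L

C₀ per dose = Dose / Vd = 853 / 258 = 3.306 mg/L
Fraction remaining after one interval: r = e^(−kτ) = e^(−0.01820 × 65.5) = 0.3036
Before dose 4, 3 doses have been given (aged 1τ, 2τ, 3τ).
C_trough = C₀ × (r + r² + … + r^3) = C₀ × r(1−r^3)/(1−r)
        = 3.306 × 0.3036 × (1 − 0.02798) / (1 − 0.3036) = 1.401 mg/L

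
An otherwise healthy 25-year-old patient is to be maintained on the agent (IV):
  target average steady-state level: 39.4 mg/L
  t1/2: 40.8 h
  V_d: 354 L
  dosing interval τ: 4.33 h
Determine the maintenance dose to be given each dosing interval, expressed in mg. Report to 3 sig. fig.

k = ln2 / t½ = 0.693147 / 40.8 = 0.01699 h⁻¹
CL = k × Vd = 0.01699 × 354 = 6.014 L/h
At steady state, Dose/τ = Css × CL.
Dose = Css × CL × τ = 39.4 × 6.014 × 4.33 = 1026 mg

1030 mg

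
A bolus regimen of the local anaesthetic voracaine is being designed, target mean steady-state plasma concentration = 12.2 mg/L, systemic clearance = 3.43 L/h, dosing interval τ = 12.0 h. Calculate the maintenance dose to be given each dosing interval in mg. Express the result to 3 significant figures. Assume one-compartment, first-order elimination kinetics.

At steady state, Dose/τ = Css × CL.
Dose = Css × CL × τ = 12.2 × 3.430 × 12.0 = 502.2 mg

502 mg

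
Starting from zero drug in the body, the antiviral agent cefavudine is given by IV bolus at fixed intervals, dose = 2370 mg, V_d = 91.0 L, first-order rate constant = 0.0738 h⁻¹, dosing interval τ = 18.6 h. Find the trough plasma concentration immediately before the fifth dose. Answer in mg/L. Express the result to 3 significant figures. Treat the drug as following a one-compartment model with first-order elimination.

8.80 mg/L

C₀ per dose = Dose / Vd = 2370 / 91.0 = 26.04 mg/L
Fraction remaining after one interval: r = e^(−kτ) = e^(−0.07380 × 18.6) = 0.2534
Before dose 5, 4 doses have been given (aged 1τ, 2τ, 3τ, 4τ).
C_trough = C₀ × (r + r² + … + r^4) = C₀ × r(1−r^4)/(1−r)
        = 26.04 × 0.2534 × (1 − 0.004123) / (1 − 0.2534) = 8.802 mg/L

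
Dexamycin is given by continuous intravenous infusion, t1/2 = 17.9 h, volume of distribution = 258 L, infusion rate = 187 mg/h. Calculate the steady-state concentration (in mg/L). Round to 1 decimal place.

k = ln2 / t½ = 0.693147 / 17.9 = 0.03872 h⁻¹
CL = k × Vd = 0.03872 × 258 = 9.990 L/h
At steady state Css = R₀ / CL = 187 / 9.990 = 18.72 mg/L

18.7 mg/L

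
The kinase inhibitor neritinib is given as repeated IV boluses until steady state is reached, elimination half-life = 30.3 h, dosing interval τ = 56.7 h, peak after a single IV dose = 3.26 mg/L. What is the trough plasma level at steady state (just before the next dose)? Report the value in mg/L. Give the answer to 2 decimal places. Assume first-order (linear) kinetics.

1.23 mg/L

k = ln2 / t½ = 0.693147 / 30.3 = 0.02288 h⁻¹
e^(−kτ) = e^(−0.02288 × 56.7) = 0.2733
Accumulation ratio R = 1 / (1 − e^(−kτ)) = 1 / (1 − 0.2733) = 1.376
Steady-state trough = C₀ × R × e^(−kτ) = 3.26 × 1.376 × 0.2733 = 1.226 mg/L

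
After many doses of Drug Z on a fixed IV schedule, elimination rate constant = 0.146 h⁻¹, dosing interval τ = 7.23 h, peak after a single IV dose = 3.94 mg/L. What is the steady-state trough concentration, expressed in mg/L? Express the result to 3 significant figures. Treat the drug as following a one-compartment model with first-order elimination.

e^(−kτ) = e^(−0.1460 × 7.23) = 0.3480
Accumulation ratio R = 1 / (1 − e^(−kτ)) = 1 / (1 − 0.3480) = 1.534
Steady-state trough = C₀ × R × e^(−kτ) = 3.94 × 1.534 × 0.3480 = 2.103 mg/L

2.10 mg/L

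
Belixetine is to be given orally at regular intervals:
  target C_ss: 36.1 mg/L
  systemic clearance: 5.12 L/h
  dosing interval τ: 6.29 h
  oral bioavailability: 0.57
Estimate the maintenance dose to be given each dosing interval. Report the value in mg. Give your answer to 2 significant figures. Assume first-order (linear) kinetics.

2000 mg

At steady state, F × (Dose/τ) = Css × CL.
Dose = Css × CL × τ / F = 36.1 × 5.120 × 6.29 / 0.57 = 2040 mg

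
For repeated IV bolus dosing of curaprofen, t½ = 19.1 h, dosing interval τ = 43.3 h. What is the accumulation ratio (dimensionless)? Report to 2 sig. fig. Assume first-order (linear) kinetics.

1.3

k = ln2 / t½ = 0.693147 / 19.1 = 0.03629 h⁻¹
e^(−kτ) = e^(−0.03629 × 43.3) = 0.2078
Accumulation ratio R = 1 / (1 − e^(−kτ)) = 1 / (1 − 0.2078) = 1.262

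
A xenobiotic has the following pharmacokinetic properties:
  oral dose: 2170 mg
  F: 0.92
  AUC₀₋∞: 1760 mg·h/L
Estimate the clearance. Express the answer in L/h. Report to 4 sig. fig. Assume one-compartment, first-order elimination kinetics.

1.134 L/h

CL = F·Dose / AUC = 0.92 × 2170 / 1760 = 1.134 L/h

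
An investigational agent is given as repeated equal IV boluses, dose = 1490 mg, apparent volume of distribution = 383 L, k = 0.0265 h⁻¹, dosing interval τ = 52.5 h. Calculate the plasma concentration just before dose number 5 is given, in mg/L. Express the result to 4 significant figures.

1.283 mg/L

C₀ per dose = Dose / Vd = 1490 / 383 = 3.890 mg/L
Fraction remaining after one interval: r = e^(−kτ) = e^(−0.02650 × 52.5) = 0.2488
Before dose 5, 4 doses have been given (aged 1τ, 2τ, 3τ, 4τ).
C_trough = C₀ × (r + r² + … + r^4) = C₀ × r(1−r^4)/(1−r)
        = 3.890 × 0.2488 × (1 − 0.003832) / (1 − 0.2488) = 1.283 mg/L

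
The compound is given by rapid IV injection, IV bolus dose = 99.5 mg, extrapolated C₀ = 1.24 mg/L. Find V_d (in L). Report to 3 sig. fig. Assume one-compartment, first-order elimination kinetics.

80.2 L

Vd = Dose / C₀ = 99.50 / 1.24 = 80.24 L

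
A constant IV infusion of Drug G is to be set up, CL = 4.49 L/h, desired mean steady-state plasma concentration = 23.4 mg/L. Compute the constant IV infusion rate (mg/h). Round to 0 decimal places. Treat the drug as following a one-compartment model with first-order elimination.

105 mg/h

At steady state, infusion rate R₀ = Css × CL = 23.4 × 4.490 = 105.1 mg/h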